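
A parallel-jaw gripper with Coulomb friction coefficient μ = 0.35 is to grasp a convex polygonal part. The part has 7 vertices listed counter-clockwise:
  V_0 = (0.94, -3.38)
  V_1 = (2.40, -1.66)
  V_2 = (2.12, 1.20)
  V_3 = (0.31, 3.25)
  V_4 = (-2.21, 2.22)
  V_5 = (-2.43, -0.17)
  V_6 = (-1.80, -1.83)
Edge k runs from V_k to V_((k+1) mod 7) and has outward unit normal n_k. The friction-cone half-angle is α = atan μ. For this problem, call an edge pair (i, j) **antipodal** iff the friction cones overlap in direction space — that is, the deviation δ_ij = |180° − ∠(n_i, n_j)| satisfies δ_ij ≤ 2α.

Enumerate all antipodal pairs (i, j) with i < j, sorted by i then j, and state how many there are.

α = atan 0.35 = 19.29°;  2α = 38.58°
n_0 = (+0.7624, -0.6471)
n_1 = (+0.9952, +0.0974)
n_2 = (+0.7496, +0.6619)
n_3 = (-0.3783, +0.9257)
n_4 = (-0.9958, +0.0917)
n_5 = (-0.9349, -0.3548)
n_6 = (-0.4924, -0.8704)
  (0,1): δ = 134.08°  ·
  (0,2): δ = 98.23°  ·
  (0,3): δ = 27.44°  ✓
  (0,4): δ = 35.07°  ✓
  (0,5): δ = 61.11°  ·
  (0,6): δ = 100.83°  ·
  (1,2): δ = 144.15°  ·
  (1,3): δ = 73.36°  ·
  (1,4): δ = 10.85°  ✓
  (1,5): δ = 15.19°  ✓
  (1,6): δ = 54.91°  ·
  (2,3): δ = 109.21°  ·
  (2,4): δ = 46.70°  ·
  (2,5): δ = 20.66°  ✓
  (2,6): δ = 19.06°  ✓
  (3,4): δ = 117.49°  ·
  (3,5): δ = 91.45°  ·
  (3,6): δ = 51.73°  ·
  (4,5): δ = 153.96°  ·
  (4,6): δ = 114.24°  ·
  (5,6): δ = 140.28°  ·
antipodal pairs: 6

count = 6; pairs: (0,3), (0,4), (1,4), (1,5), (2,5), (2,6)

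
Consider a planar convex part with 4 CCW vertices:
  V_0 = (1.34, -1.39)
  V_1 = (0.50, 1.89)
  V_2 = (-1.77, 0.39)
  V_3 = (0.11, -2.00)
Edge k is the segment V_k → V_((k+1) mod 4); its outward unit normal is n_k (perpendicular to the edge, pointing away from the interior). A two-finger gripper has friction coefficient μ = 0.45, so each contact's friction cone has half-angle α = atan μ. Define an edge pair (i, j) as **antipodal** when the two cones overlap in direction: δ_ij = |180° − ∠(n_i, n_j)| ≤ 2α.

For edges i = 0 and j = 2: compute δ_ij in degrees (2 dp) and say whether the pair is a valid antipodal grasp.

α = atan 0.45 = 24.23°;  2α = 48.46°
edge 0: e_0 = (-0.84, +3.28);  n_0 = (+0.9687, +0.2481)
edge 2: e_2 = (+1.88, -2.39);  n_2 = (-0.7860, -0.6183)
∠(n_0, n_2) = 156.18°
δ = |180° − 156.18°| = 23.82°
23.82° ≤ 2α = 48.46°  →  valid

δ = 23.82°, valid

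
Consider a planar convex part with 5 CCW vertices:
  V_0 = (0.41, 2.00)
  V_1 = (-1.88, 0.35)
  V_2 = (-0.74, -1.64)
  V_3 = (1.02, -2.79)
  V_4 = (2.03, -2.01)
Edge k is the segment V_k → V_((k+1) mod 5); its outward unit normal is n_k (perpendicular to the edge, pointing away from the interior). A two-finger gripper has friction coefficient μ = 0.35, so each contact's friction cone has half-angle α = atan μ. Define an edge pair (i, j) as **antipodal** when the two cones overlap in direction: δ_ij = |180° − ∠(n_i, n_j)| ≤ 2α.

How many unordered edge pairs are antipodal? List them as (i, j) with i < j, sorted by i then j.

count = 3; pairs: (0,3), (1,4), (2,4)

α = atan 0.35 = 19.29°;  2α = 38.58°
n_0 = (-0.5846, +0.8113)
n_1 = (-0.8677, -0.4971)
n_2 = (-0.5470, -0.8371)
n_3 = (+0.6112, -0.7915)
n_4 = (+0.9272, +0.3746)
  (0,1): δ = 95.97°  ·
  (0,2): δ = 68.93°  ·
  (0,3): δ = 1.90°  ✓
  (0,4): δ = 76.22°  ·
  (1,2): δ = 152.97°  ·
  (1,3): δ = 82.13°  ·
  (1,4): δ = 7.81°  ✓
  (2,3): δ = 109.16°  ·
  (2,4): δ = 34.84°  ✓
  (3,4): δ = 105.68°  ·
antipodal pairs: 3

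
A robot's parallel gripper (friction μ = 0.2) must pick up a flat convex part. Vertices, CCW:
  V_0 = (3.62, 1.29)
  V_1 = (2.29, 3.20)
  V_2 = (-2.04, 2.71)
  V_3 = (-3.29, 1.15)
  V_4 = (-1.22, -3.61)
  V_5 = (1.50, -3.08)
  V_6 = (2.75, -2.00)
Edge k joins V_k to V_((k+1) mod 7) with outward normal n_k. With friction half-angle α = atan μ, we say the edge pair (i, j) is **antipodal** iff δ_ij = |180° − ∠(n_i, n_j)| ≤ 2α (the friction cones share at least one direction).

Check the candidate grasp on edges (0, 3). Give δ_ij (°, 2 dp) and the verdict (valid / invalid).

α = atan 0.2 = 11.31°;  2α = 22.62°
edge 0: e_0 = (-1.33, +1.91);  n_0 = (+0.8206, +0.5714)
edge 3: e_3 = (+2.07, -4.76);  n_3 = (-0.9170, -0.3988)
∠(n_0, n_3) = 168.65°
δ = |180° − 168.65°| = 11.35°
11.35° ≤ 2α = 22.62°  →  valid

δ = 11.35°, valid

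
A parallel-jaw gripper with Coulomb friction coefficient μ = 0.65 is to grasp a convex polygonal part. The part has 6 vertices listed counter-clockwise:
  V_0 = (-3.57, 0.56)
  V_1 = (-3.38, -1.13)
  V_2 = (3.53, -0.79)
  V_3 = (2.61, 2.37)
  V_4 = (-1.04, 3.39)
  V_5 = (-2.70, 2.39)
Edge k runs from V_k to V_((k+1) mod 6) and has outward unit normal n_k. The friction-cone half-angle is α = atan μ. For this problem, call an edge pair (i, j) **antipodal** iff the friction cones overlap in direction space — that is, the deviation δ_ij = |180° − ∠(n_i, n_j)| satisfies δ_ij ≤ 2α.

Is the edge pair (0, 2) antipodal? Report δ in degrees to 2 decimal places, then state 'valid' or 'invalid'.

α = atan 0.65 = 33.02°;  2α = 66.05°
edge 0: e_0 = (+0.19, -1.69);  n_0 = (-0.9937, -0.1117)
edge 2: e_2 = (-0.92, +3.16);  n_2 = (+0.9601, +0.2795)
∠(n_0, n_2) = 170.18°
δ = |180° − 170.18°| = 9.82°
9.82° ≤ 2α = 66.05°  →  valid

δ = 9.82°, valid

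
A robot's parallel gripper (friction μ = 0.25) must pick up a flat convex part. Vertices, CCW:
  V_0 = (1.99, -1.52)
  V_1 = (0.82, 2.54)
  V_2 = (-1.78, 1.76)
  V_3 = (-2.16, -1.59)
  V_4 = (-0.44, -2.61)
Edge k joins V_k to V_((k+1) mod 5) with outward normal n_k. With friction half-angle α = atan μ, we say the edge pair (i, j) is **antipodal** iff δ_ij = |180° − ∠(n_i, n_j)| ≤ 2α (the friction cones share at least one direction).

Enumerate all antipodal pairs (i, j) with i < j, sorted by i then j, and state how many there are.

count = 2; pairs: (0,2), (1,4)

α = atan 0.25 = 14.04°;  2α = 28.07°
n_0 = (+0.9609, +0.2769)
n_1 = (-0.2873, +0.9578)
n_2 = (-0.9936, +0.1127)
n_3 = (-0.5101, -0.8601)
n_4 = (+0.4093, -0.9124)
  (0,1): δ = 89.38°  ·
  (0,2): δ = 22.55°  ✓
  (0,3): δ = 43.26°  ·
  (0,4): δ = 98.08°  ·
  (1,2): δ = 113.17°  ·
  (1,3): δ = 47.37°  ·
  (1,4): δ = 7.46°  ✓
  (2,3): δ = 114.20°  ·
  (2,4): δ = 59.37°  ·
  (3,4): δ = 125.17°  ·
antipodal pairs: 2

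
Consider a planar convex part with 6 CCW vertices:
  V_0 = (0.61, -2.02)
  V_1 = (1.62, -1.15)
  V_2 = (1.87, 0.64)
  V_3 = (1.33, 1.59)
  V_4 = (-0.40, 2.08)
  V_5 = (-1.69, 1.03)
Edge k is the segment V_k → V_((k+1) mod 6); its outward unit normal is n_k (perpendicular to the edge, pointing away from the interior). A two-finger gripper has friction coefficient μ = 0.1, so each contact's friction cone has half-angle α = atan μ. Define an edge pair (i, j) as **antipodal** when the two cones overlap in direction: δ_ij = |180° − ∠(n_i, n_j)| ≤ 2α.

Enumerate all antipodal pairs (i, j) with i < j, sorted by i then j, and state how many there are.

count = 2; pairs: (0,4), (2,5)

α = atan 0.1 = 5.71°;  2α = 11.42°
n_0 = (+0.6526, -0.7577)
n_1 = (+0.9904, -0.1383)
n_2 = (+0.8694, +0.4942)
n_3 = (+0.2725, +0.9622)
n_4 = (-0.6313, +0.7756)
n_5 = (-0.7984, -0.6021)
  (0,1): δ = 138.69°  ·
  (0,2): δ = 101.13°  ·
  (0,3): δ = 56.56°  ·
  (0,4): δ = 1.60°  ✓
  (0,5): δ = 86.28°  ·
  (1,2): δ = 142.43°  ·
  (1,3): δ = 97.86°  ·
  (1,4): δ = 42.91°  ·
  (1,5): δ = 44.97°  ·
  (2,3): δ = 135.43°  ·
  (2,4): δ = 80.47°  ·
  (2,5): δ = 7.41°  ✓
  (3,4): δ = 125.04°  ·
  (3,5): δ = 37.17°  ·
  (4,5): δ = 92.12°  ·
antipodal pairs: 2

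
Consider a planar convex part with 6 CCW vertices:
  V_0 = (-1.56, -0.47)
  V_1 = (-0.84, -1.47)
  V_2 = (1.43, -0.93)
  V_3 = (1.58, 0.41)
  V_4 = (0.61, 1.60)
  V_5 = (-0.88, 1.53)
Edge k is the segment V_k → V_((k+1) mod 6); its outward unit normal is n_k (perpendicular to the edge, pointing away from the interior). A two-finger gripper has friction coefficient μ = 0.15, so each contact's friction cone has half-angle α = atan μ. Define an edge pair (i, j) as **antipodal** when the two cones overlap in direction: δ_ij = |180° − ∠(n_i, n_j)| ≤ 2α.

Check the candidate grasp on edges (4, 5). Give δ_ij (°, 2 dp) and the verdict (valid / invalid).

δ = 111.47°, invalid

α = atan 0.15 = 8.53°;  2α = 17.06°
edge 4: e_4 = (-1.49, -0.07);  n_4 = (-0.0469, +0.9989)
edge 5: e_5 = (-0.68, -2.00);  n_5 = (-0.9468, +0.3219)
∠(n_4, n_5) = 68.53°
δ = |180° − 68.53°| = 111.47°
111.47° > 2α = 17.06°  →  invalid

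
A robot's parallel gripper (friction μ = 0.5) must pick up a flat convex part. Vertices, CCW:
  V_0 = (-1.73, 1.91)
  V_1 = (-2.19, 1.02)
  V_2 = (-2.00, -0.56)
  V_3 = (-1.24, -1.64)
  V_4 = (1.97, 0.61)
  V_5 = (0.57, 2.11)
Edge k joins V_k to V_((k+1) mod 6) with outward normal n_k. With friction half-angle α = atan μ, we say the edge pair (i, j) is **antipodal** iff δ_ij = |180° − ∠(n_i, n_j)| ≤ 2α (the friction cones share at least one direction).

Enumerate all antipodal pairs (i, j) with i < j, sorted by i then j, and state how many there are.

α = atan 0.5 = 26.57°;  2α = 53.13°
n_0 = (-0.8884, +0.4592)
n_1 = (-0.9928, -0.1194)
n_2 = (-0.8178, -0.5755)
n_3 = (+0.5740, -0.8189)
n_4 = (+0.7311, +0.6823)
n_5 = (-0.0866, +0.9962)
  (0,1): δ = 145.81°  ·
  (0,2): δ = 117.53°  ·
  (0,3): δ = 27.64°  ✓
  (0,4): δ = 70.36°  ·
  (0,5): δ = 122.30°  ·
  (1,2): δ = 151.72°  ·
  (1,3): δ = 61.83°  ·
  (1,4): δ = 36.17°  ✓
  (1,5): δ = 88.11°  ·
  (2,3): δ = 90.11°  ·
  (2,4): δ = 7.89°  ✓
  (2,5): δ = 59.84°  ·
  (3,4): δ = 82.00°  ·
  (3,5): δ = 30.06°  ✓
  (4,5): δ = 128.06°  ·
antipodal pairs: 4

count = 4; pairs: (0,3), (1,4), (2,4), (3,5)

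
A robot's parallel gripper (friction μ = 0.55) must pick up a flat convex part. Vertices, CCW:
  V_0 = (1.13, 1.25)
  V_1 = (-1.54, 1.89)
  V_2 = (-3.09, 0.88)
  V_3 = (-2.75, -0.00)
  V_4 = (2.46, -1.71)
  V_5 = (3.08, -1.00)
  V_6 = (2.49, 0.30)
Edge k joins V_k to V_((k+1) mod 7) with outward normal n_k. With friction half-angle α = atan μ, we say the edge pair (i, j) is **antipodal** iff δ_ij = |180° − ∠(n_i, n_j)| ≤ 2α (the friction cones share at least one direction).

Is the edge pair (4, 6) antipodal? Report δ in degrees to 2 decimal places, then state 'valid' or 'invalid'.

δ = 83.81°, invalid

α = atan 0.55 = 28.81°;  2α = 57.62°
edge 4: e_4 = (+0.62, +0.71);  n_4 = (+0.7532, -0.6578)
edge 6: e_6 = (-1.36, +0.95);  n_6 = (+0.5727, +0.8198)
∠(n_4, n_6) = 96.19°
δ = |180° − 96.19°| = 83.81°
83.81° > 2α = 57.62°  →  invalid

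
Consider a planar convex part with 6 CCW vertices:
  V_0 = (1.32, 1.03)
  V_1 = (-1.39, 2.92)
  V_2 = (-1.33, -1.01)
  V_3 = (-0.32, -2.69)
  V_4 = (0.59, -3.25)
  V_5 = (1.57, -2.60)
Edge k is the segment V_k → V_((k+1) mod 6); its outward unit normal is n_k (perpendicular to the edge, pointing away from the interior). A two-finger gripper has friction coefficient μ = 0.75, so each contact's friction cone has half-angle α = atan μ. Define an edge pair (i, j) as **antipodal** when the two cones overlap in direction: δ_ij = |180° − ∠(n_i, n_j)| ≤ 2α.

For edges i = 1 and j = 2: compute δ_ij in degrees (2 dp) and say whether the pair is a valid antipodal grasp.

δ = 149.86°, invalid

α = atan 0.75 = 36.87°;  2α = 73.74°
edge 1: e_1 = (+0.06, -3.93);  n_1 = (-0.9999, -0.0153)
edge 2: e_2 = (+1.01, -1.68);  n_2 = (-0.8570, -0.5152)
∠(n_1, n_2) = 30.14°
δ = |180° − 30.14°| = 149.86°
149.86° > 2α = 73.74°  →  invalid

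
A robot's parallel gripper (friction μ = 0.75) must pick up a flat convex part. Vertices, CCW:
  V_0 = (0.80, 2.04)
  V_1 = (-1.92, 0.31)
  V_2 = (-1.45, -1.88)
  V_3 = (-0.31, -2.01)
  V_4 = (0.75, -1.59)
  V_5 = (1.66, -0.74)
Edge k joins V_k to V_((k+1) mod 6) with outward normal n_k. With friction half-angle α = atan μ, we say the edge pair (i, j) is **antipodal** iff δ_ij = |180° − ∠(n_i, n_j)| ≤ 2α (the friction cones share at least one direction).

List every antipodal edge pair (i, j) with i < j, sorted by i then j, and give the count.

α = atan 0.75 = 36.87°;  2α = 73.74°
n_0 = (-0.5367, +0.8438)
n_1 = (-0.9777, -0.2098)
n_2 = (-0.1133, -0.9936)
n_3 = (+0.3684, -0.9297)
n_4 = (+0.6826, -0.7308)
n_5 = (+0.9553, +0.2955)
  (0,1): δ = 110.34°  ·
  (0,2): δ = 38.96°  ✓
  (0,3): δ = 10.84°  ✓
  (0,4): δ = 10.59°  ✓
  (0,5): δ = 74.73°  ·
  (1,2): δ = 108.62°  ·
  (1,3): δ = 80.50°  ·
  (1,4): δ = 59.07°  ✓
  (1,5): δ = 5.08°  ✓
  (2,3): δ = 151.88°  ·
  (2,4): δ = 130.45°  ·
  (2,5): δ = 66.30°  ✓
  (3,4): δ = 158.57°  ·
  (3,5): δ = 94.43°  ·
  (4,5): δ = 115.86°  ·
antipodal pairs: 6

count = 6; pairs: (0,2), (0,3), (0,4), (1,4), (1,5), (2,5)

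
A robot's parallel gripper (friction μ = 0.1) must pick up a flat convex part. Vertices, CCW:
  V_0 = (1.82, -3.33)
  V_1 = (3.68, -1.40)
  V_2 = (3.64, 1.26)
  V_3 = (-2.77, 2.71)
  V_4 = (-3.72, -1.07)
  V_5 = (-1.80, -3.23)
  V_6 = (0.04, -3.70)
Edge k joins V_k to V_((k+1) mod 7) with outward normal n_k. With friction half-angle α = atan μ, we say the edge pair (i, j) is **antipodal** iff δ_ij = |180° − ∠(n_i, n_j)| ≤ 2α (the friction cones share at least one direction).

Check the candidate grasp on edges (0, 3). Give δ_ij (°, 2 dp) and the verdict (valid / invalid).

δ = 29.83°, invalid

α = atan 0.1 = 5.71°;  2α = 11.42°
edge 0: e_0 = (+1.86, +1.93);  n_0 = (+0.7200, -0.6939)
edge 3: e_3 = (-0.95, -3.78);  n_3 = (-0.9698, +0.2437)
∠(n_0, n_3) = 150.17°
δ = |180° − 150.17°| = 29.83°
29.83° > 2α = 11.42°  →  invalid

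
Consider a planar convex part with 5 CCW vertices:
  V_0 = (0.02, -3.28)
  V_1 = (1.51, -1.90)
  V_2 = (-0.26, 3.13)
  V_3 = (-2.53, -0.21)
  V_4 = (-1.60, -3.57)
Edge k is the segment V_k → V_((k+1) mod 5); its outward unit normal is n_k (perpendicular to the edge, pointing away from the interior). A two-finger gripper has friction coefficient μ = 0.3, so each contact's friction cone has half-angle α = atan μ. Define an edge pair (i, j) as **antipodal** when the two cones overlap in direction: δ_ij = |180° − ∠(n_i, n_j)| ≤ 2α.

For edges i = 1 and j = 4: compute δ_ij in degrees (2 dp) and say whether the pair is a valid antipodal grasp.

δ = 80.76°, invalid

α = atan 0.3 = 16.70°;  2α = 33.40°
edge 1: e_1 = (-1.77, +5.03);  n_1 = (+0.9433, +0.3319)
edge 4: e_4 = (+1.62, +0.29);  n_4 = (+0.1762, -0.9844)
∠(n_1, n_4) = 99.24°
δ = |180° − 99.24°| = 80.76°
80.76° > 2α = 33.40°  →  invalid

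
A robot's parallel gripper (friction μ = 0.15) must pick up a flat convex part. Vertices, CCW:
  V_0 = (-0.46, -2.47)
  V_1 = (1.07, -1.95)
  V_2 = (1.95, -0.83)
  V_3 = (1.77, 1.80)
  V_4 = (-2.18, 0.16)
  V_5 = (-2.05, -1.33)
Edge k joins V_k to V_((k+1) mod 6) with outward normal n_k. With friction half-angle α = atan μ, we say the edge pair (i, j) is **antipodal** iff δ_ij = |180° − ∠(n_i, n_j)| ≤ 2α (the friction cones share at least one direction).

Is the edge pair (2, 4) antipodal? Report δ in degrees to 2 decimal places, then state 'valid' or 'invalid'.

α = atan 0.15 = 8.53°;  2α = 17.06°
edge 2: e_2 = (-0.18, +2.63);  n_2 = (+0.9977, +0.0683)
edge 4: e_4 = (+0.13, -1.49);  n_4 = (-0.9962, -0.0869)
∠(n_2, n_4) = 178.93°
δ = |180° − 178.93°| = 1.07°
1.07° ≤ 2α = 17.06°  →  valid

δ = 1.07°, valid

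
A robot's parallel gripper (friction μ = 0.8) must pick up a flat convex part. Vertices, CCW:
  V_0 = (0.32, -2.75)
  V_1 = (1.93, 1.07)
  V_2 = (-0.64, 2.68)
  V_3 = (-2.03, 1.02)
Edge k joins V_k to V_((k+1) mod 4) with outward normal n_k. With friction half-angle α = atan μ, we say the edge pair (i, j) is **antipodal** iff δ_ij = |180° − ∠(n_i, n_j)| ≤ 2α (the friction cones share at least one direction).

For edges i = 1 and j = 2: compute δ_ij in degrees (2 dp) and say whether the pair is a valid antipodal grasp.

δ = 97.88°, invalid

α = atan 0.8 = 38.66°;  2α = 77.32°
edge 1: e_1 = (-2.57, +1.61);  n_1 = (+0.5309, +0.8474)
edge 2: e_2 = (-1.39, -1.66);  n_2 = (-0.7667, +0.6420)
∠(n_1, n_2) = 82.12°
δ = |180° − 82.12°| = 97.88°
97.88° > 2α = 77.32°  →  invalid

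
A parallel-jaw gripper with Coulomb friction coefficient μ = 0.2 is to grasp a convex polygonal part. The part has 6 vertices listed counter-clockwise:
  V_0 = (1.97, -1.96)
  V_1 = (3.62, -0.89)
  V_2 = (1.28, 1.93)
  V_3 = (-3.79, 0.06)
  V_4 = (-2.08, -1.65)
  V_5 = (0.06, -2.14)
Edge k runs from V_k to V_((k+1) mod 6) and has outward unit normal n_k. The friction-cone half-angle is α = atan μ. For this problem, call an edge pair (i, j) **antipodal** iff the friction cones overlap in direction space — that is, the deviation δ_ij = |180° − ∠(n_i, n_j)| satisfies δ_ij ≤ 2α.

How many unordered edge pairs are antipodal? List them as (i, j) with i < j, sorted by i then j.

α = atan 0.2 = 11.31°;  2α = 22.62°
n_0 = (+0.5441, -0.8390)
n_1 = (+0.7696, +0.6386)
n_2 = (-0.3460, +0.9382)
n_3 = (-0.7071, -0.7071)
n_4 = (-0.2232, -0.9748)
n_5 = (+0.0938, -0.9956)
  (0,1): δ = 83.28°  ·
  (0,2): δ = 12.72°  ✓
  (0,3): δ = 102.04°  ·
  (0,4): δ = 134.14°  ·
  (0,5): δ = 152.42°  ·
  (1,2): δ = 109.44°  ·
  (1,3): δ = 5.31°  ✓
  (1,4): δ = 37.42°  ·
  (1,5): δ = 55.70°  ·
  (2,3): δ = 65.25°  ·
  (2,4): δ = 33.14°  ·
  (2,5): δ = 14.86°  ✓
  (3,4): δ = 147.90°  ·
  (3,5): δ = 129.62°  ·
  (4,5): δ = 161.72°  ·
antipodal pairs: 3

count = 3; pairs: (0,2), (1,3), (2,5)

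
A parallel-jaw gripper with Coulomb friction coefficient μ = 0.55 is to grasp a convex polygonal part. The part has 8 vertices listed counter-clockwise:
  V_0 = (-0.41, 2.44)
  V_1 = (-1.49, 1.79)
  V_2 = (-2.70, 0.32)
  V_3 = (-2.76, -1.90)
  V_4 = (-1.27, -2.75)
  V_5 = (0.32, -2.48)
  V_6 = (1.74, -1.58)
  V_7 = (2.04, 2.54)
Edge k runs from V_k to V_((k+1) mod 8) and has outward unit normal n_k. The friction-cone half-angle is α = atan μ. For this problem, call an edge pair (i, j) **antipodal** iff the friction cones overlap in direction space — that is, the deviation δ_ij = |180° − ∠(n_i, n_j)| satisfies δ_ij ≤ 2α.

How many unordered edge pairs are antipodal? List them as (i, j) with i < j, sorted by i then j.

α = atan 0.55 = 28.81°;  2α = 57.62°
n_0 = (-0.5157, +0.8568)
n_1 = (-0.7721, +0.6355)
n_2 = (-0.9996, +0.0270)
n_3 = (-0.4955, -0.8686)
n_4 = (+0.1674, -0.9859)
n_5 = (+0.5353, -0.8446)
n_6 = (+0.9974, -0.0726)
n_7 = (-0.0408, +0.9992)
  (0,1): δ = 160.50°  ·
  (0,2): δ = 122.59°  ·
  (0,3): δ = 60.75°  ·
  (0,4): δ = 21.40°  ✓
  (0,5): δ = 1.32°  ✓
  (0,6): δ = 54.79°  ✓
  (0,7): δ = 151.30°  ·
  (1,2): δ = 142.09°  ·
  (1,3): δ = 80.24°  ·
  (1,4): δ = 40.90°  ✓
  (1,5): δ = 18.17°  ✓
  (1,6): δ = 35.29°  ✓
  (1,7): δ = 131.80°  ·
  (2,3): δ = 118.16°  ·
  (2,4): δ = 78.81°  ·
  (2,5): δ = 56.09°  ✓
  (2,6): δ = 2.62°  ✓
  (2,7): δ = 93.89°  ·
  (3,4): δ = 140.66°  ·
  (3,5): δ = 117.93°  ·
  (3,6): δ = 64.46°  ·
  (3,7): δ = 32.04°  ✓
  (4,5): δ = 157.27°  ·
  (4,6): δ = 103.80°  ·
  (4,7): δ = 7.30°  ✓
  (5,6): δ = 126.53°  ·
  (5,7): δ = 30.03°  ✓
  (6,7): δ = 83.50°  ·
antipodal pairs: 11

count = 11; pairs: (0,4), (0,5), (0,6), (1,4), (1,5), (1,6), (2,5), (2,6), (3,7), (4,7), (5,7)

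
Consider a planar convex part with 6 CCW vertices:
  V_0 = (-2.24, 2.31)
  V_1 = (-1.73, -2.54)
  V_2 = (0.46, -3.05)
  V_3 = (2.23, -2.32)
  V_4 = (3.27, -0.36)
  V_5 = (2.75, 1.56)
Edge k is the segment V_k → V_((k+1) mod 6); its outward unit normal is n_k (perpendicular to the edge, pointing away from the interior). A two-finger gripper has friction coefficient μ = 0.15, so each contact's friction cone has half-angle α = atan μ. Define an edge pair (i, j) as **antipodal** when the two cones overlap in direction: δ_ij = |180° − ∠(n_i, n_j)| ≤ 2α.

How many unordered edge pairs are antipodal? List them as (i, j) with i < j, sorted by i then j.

count = 2; pairs: (0,4), (1,5)

α = atan 0.15 = 8.53°;  2α = 17.06°
n_0 = (-0.9945, -0.1046)
n_1 = (-0.2268, -0.9739)
n_2 = (+0.3813, -0.9245)
n_3 = (+0.8833, -0.4687)
n_4 = (+0.9652, +0.2614)
n_5 = (+0.1486, +0.9889)
  (0,1): δ = 109.11°  ·
  (0,2): δ = 73.59°  ·
  (0,3): δ = 33.95°  ·
  (0,4): δ = 9.15°  ✓
  (0,5): δ = 75.45°  ·
  (1,2): δ = 144.48°  ·
  (1,3): δ = 104.84°  ·
  (1,4): δ = 61.74°  ·
  (1,5): δ = 4.56°  ✓
  (2,3): δ = 140.36°  ·
  (2,4): δ = 97.26°  ·
  (2,5): δ = 30.96°  ·
  (3,4): δ = 136.89°  ·
  (3,5): δ = 70.60°  ·
  (4,5): δ = 113.70°  ·
antipodal pairs: 2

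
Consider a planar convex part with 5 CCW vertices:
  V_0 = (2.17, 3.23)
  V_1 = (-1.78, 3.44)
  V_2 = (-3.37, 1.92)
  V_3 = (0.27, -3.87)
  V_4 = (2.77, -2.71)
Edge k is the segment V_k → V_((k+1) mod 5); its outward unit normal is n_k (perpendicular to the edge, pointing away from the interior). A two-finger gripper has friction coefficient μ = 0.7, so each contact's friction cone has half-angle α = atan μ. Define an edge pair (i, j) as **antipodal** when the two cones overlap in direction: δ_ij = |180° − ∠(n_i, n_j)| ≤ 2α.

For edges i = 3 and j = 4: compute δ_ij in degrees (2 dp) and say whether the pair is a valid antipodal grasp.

δ = 109.12°, invalid

α = atan 0.7 = 34.99°;  2α = 69.98°
edge 3: e_3 = (+2.50, +1.16);  n_3 = (+0.4209, -0.9071)
edge 4: e_4 = (-0.60, +5.94);  n_4 = (+0.9949, +0.1005)
∠(n_3, n_4) = 70.88°
δ = |180° − 70.88°| = 109.12°
109.12° > 2α = 69.98°  →  invalid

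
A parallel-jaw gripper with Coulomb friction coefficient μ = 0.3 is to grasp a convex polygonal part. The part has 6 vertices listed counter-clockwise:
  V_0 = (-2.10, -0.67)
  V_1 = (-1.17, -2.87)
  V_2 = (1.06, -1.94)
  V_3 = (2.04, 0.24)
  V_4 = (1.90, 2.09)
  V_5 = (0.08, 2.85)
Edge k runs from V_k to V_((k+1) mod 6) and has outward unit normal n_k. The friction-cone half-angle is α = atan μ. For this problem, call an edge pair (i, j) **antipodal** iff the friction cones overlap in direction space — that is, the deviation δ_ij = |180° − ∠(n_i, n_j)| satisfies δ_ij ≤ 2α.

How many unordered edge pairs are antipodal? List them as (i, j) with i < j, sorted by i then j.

count = 2; pairs: (0,3), (2,5)

α = atan 0.3 = 16.70°;  2α = 33.40°
n_0 = (-0.9211, -0.3894)
n_1 = (+0.3849, -0.9230)
n_2 = (+0.9121, -0.4100)
n_3 = (+0.9971, +0.0755)
n_4 = (+0.3853, +0.9228)
n_5 = (-0.8502, +0.5265)
  (0,1): δ = 90.28°  ·
  (0,2): δ = 47.12°  ·
  (0,3): δ = 18.59°  ✓
  (0,4): δ = 44.42°  ·
  (0,5): δ = 125.31°  ·
  (1,2): δ = 136.84°  ·
  (1,3): δ = 108.31°  ·
  (1,4): δ = 45.30°  ·
  (1,5): δ = 35.59°  ·
  (2,3): δ = 151.47°  ·
  (2,4): δ = 88.46°  ·
  (2,5): δ = 7.56°  ✓
  (3,4): δ = 116.99°  ·
  (3,5): δ = 36.10°  ·
  (4,5): δ = 99.11°  ·
antipodal pairs: 2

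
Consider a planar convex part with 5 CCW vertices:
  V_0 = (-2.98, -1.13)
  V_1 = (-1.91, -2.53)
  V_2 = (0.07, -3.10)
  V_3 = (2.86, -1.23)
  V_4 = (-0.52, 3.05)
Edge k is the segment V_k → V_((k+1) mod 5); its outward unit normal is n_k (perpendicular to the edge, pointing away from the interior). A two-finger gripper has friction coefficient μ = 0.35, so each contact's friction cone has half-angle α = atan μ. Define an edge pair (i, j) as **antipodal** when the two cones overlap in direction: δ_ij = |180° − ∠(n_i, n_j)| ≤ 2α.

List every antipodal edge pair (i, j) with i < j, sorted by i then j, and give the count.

α = atan 0.35 = 19.29°;  2α = 38.58°
n_0 = (-0.7945, -0.6072)
n_1 = (-0.2766, -0.9610)
n_2 = (+0.5568, -0.8307)
n_3 = (+0.7848, +0.6198)
n_4 = (-0.8618, +0.5072)
  (0,1): δ = 143.45°  ·
  (0,2): δ = 93.56°  ·
  (0,3): δ = 0.91°  ✓
  (0,4): δ = 112.13°  ·
  (1,2): δ = 130.11°  ·
  (1,3): δ = 35.64°  ✓
  (1,4): δ = 75.58°  ·
  (2,3): δ = 85.53°  ·
  (2,4): δ = 25.69°  ✓
  (3,4): δ = 68.78°  ·
antipodal pairs: 3

count = 3; pairs: (0,3), (1,3), (2,4)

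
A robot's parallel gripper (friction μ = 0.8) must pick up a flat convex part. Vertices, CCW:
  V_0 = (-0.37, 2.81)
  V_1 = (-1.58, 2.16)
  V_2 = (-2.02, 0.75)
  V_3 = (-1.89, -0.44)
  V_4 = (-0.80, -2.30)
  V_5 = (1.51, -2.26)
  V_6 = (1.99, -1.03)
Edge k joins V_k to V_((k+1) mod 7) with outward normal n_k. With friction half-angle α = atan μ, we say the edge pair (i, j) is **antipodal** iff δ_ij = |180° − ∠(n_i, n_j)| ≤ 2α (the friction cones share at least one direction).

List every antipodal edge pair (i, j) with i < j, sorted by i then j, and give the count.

α = atan 0.8 = 38.66°;  2α = 77.32°
n_0 = (-0.4732, +0.8809)
n_1 = (-0.9546, +0.2979)
n_2 = (-0.9941, -0.1086)
n_3 = (-0.8628, -0.5056)
n_4 = (+0.0173, -0.9999)
n_5 = (+0.9316, -0.3635)
n_6 = (+0.8520, +0.5236)
  (0,1): δ = 135.58°  ·
  (0,2): δ = 112.01°  ·
  (0,3): δ = 87.87°  ·
  (0,4): δ = 27.25°  ✓
  (0,5): δ = 40.44°  ✓
  (0,6): δ = 93.33°  ·
  (1,2): δ = 156.43°  ·
  (1,3): δ = 132.30°  ·
  (1,4): δ = 71.68°  ✓
  (1,5): δ = 3.99°  ✓
  (1,6): δ = 48.91°  ✓
  (2,3): δ = 155.86°  ·
  (2,4): δ = 95.24°  ·
  (2,5): δ = 27.55°  ✓
  (2,6): δ = 25.34°  ✓
  (3,4): δ = 119.38°  ·
  (3,5): δ = 51.69°  ✓
  (3,6): δ = 1.20°  ✓
  (4,5): δ = 112.31°  ·
  (4,6): δ = 59.42°  ✓
  (5,6): δ = 127.11°  ·
antipodal pairs: 10

count = 10; pairs: (0,4), (0,5), (1,4), (1,5), (1,6), (2,5), (2,6), (3,5), (3,6), (4,6)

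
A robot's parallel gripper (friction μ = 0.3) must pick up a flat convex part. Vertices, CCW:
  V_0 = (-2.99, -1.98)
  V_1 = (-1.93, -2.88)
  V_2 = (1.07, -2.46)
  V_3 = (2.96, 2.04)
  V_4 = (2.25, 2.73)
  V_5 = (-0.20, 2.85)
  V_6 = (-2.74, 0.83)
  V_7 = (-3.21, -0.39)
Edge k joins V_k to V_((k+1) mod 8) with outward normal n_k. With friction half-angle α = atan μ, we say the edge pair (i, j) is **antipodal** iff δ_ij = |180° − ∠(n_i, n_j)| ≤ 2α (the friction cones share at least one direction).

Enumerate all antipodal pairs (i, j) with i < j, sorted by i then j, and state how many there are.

count = 6; pairs: (0,3), (1,4), (1,5), (2,5), (2,6), (2,7)

α = atan 0.3 = 16.70°;  2α = 33.40°
n_0 = (-0.6472, -0.7623)
n_1 = (+0.1386, -0.9903)
n_2 = (+0.9220, -0.3872)
n_3 = (+0.6969, +0.7171)
n_4 = (+0.0489, +0.9988)
n_5 = (-0.6224, +0.7827)
n_6 = (-0.9331, +0.3595)
n_7 = (-0.9906, -0.1371)
  (0,1): δ = 131.70°  ·
  (0,2): δ = 72.45°  ·
  (0,3): δ = 3.85°  ✓
  (0,4): δ = 37.53°  ·
  (0,5): δ = 78.83°  ·
  (0,6): δ = 109.26°  ·
  (0,7): δ = 138.21°  ·
  (1,2): δ = 120.75°  ·
  (1,3): δ = 52.15°  ·
  (1,4): δ = 10.77°  ✓
  (1,5): δ = 30.52°  ✓
  (1,6): δ = 60.96°  ·
  (1,7): δ = 89.91°  ·
  (2,3): δ = 111.40°  ·
  (2,4): δ = 70.02°  ·
  (2,5): δ = 28.72°  ✓
  (2,6): δ = 1.71°  ✓
  (2,7): δ = 30.66°  ✓
  (3,4): δ = 138.62°  ·
  (3,5): δ = 97.32°  ·
  (3,6): δ = 66.89°  ·
  (3,7): δ = 37.94°  ·
  (4,5): δ = 138.70°  ·
  (4,6): δ = 108.26°  ·
  (4,7): δ = 79.32°  ·
  (5,6): δ = 149.56°  ·
  (5,7): δ = 120.62°  ·
  (6,7): δ = 151.05°  ·
antipodal pairs: 6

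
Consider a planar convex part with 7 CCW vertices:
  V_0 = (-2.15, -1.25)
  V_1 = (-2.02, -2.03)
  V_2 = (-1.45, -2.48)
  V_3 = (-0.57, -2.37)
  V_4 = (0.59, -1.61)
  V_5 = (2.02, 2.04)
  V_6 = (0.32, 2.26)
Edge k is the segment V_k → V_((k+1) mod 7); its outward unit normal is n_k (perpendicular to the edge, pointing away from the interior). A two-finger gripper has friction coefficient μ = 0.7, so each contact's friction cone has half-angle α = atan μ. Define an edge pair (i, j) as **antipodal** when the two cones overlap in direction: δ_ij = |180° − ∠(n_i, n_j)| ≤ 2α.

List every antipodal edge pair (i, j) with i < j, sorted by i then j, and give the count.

α = atan 0.7 = 34.99°;  2α = 69.98°
n_0 = (-0.9864, -0.1644)
n_1 = (-0.6196, -0.7849)
n_2 = (+0.1240, -0.9923)
n_3 = (+0.5480, -0.8365)
n_4 = (+0.9311, -0.3648)
n_5 = (+0.1283, +0.9917)
n_6 = (-0.8178, +0.5755)
  (0,1): δ = 137.75°  ·
  (0,2): δ = 92.34°  ·
  (0,3): δ = 66.23°  ✓
  (0,4): δ = 30.86°  ✓
  (0,5): δ = 73.16°  ·
  (0,6): δ = 135.40°  ·
  (1,2): δ = 134.58°  ·
  (1,3): δ = 108.48°  ·
  (1,4): δ = 73.10°  ·
  (1,5): δ = 30.92°  ✓
  (1,6): δ = 93.16°  ·
  (2,3): δ = 153.89°  ·
  (2,4): δ = 118.52°  ·
  (2,5): δ = 14.50°  ✓
  (2,6): δ = 47.74°  ✓
  (3,4): δ = 144.63°  ·
  (3,5): δ = 40.61°  ✓
  (3,6): δ = 21.63°  ✓
  (4,5): δ = 75.98°  ·
  (4,6): δ = 13.74°  ✓
  (5,6): δ = 117.76°  ·
antipodal pairs: 8

count = 8; pairs: (0,3), (0,4), (1,5), (2,5), (2,6), (3,5), (3,6), (4,6)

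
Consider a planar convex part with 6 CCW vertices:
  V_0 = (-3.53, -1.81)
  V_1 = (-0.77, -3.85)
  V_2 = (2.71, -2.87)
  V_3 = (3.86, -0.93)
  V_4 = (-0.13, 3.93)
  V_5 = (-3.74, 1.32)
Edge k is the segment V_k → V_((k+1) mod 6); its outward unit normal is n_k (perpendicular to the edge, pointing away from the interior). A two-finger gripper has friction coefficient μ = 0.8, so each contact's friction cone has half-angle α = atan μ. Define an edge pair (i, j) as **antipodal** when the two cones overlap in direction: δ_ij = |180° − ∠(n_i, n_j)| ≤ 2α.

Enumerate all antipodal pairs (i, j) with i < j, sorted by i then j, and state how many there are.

α = atan 0.8 = 38.66°;  2α = 77.32°
n_0 = (-0.5944, -0.8042)
n_1 = (+0.2711, -0.9626)
n_2 = (+0.8602, -0.5099)
n_3 = (+0.7729, +0.6345)
n_4 = (-0.5859, +0.8104)
n_5 = (-0.9978, -0.0669)
  (0,1): δ = 127.80°  ·
  (0,2): δ = 84.19°  ·
  (0,3): δ = 14.15°  ✓
  (0,4): δ = 72.34°  ✓
  (0,5): δ = 130.31°  ·
  (1,2): δ = 136.39°  ·
  (1,3): δ = 66.34°  ✓
  (1,4): δ = 20.14°  ✓
  (1,5): δ = 78.11°  ·
  (2,3): δ = 109.96°  ·
  (2,4): δ = 23.47°  ✓
  (2,5): δ = 34.50°  ✓
  (3,4): δ = 93.52°  ·
  (3,5): δ = 35.55°  ✓
  (4,5): δ = 122.03°  ·
antipodal pairs: 7

count = 7; pairs: (0,3), (0,4), (1,3), (1,4), (2,4), (2,5), (3,5)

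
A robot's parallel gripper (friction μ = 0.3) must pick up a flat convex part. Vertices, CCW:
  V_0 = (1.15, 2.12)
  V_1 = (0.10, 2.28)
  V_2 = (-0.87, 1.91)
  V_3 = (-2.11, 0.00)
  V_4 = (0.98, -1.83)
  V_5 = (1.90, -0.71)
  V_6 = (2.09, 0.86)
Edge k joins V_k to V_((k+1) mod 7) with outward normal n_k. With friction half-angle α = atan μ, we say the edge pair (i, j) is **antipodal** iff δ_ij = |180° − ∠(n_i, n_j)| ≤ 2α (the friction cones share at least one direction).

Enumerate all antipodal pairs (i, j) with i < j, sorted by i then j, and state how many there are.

count = 5; pairs: (0,3), (1,4), (2,4), (2,5), (3,6)

α = atan 0.3 = 16.70°;  2α = 33.40°
n_0 = (+0.1506, +0.9886)
n_1 = (-0.3564, +0.9343)
n_2 = (-0.8387, +0.5445)
n_3 = (-0.5096, -0.8604)
n_4 = (+0.7727, -0.6347)
n_5 = (+0.9928, -0.1201)
n_6 = (+0.8015, +0.5980)
  (0,1): δ = 150.46°  ·
  (0,2): δ = 114.33°  ·
  (0,3): δ = 21.97°  ✓
  (0,4): δ = 59.26°  ·
  (0,5): δ = 91.76°  ·
  (0,6): δ = 135.39°  ·
  (1,2): δ = 143.87°  ·
  (1,3): δ = 51.51°  ·
  (1,4): δ = 29.72°  ✓
  (1,5): δ = 62.22°  ·
  (1,6): δ = 105.85°  ·
  (2,3): δ = 87.64°  ·
  (2,4): δ = 6.41°  ✓
  (2,5): δ = 26.09°  ✓
  (2,6): δ = 69.72°  ·
  (3,4): δ = 98.77°  ·
  (3,5): δ = 66.26°  ·
  (3,6): δ = 22.64°  ✓
  (4,5): δ = 147.50°  ·
  (4,6): δ = 103.88°  ·
  (5,6): δ = 136.38°  ·
antipodal pairs: 5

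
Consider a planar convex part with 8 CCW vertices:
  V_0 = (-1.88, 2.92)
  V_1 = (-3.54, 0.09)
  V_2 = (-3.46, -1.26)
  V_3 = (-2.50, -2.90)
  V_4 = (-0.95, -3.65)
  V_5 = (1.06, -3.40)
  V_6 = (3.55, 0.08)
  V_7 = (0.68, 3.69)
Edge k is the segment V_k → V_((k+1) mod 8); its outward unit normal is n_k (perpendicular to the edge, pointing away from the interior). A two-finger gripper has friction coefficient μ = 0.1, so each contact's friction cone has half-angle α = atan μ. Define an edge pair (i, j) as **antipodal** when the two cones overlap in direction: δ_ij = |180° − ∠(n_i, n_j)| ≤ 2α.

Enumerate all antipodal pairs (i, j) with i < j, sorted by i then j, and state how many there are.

α = atan 0.1 = 5.71°;  2α = 11.42°
n_0 = (-0.8626, +0.5060)
n_1 = (-0.9982, -0.0592)
n_2 = (-0.8630, -0.5052)
n_3 = (-0.4356, -0.9002)
n_4 = (+0.1234, -0.9924)
n_5 = (+0.8133, -0.5819)
n_6 = (+0.7828, +0.6223)
n_7 = (-0.2880, +0.9576)
  (0,1): δ = 146.21°  ·
  (0,2): δ = 119.26°  ·
  (0,3): δ = 85.43°  ·
  (0,4): δ = 52.52°  ·
  (0,5): δ = 5.19°  ✓
  (0,6): δ = 68.88°  ·
  (0,7): δ = 137.14°  ·
  (1,2): δ = 153.05°  ·
  (1,3): δ = 119.21°  ·
  (1,4): δ = 86.30°  ·
  (1,5): δ = 38.98°  ·
  (1,6): δ = 35.09°  ·
  (1,7): δ = 103.35°  ·
  (2,3): δ = 146.16°  ·
  (2,4): δ = 113.25°  ·
  (2,5): δ = 65.93°  ·
  (2,6): δ = 8.14°  ✓
  (2,7): δ = 76.40°  ·
  (3,4): δ = 147.09°  ·
  (3,5): δ = 99.76°  ·
  (3,6): δ = 25.69°  ·
  (3,7): δ = 42.56°  ·
  (4,5): δ = 132.67°  ·
  (4,6): δ = 58.60°  ·
  (4,7): δ = 9.65°  ✓
  (5,6): δ = 105.93°  ·
  (5,7): δ = 37.68°  ·
  (6,7): δ = 111.74°  ·
antipodal pairs: 3

count = 3; pairs: (0,5), (2,6), (4,7)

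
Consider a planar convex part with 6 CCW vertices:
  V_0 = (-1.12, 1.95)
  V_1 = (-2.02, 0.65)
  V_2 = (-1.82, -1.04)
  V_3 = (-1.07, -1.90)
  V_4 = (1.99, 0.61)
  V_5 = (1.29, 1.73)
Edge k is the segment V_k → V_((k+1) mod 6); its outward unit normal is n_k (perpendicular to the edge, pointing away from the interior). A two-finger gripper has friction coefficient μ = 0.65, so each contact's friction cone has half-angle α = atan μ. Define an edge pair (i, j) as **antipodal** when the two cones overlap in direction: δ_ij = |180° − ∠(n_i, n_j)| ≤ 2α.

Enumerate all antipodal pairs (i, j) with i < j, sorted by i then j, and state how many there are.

α = atan 0.65 = 33.02°;  2α = 66.05°
n_0 = (-0.8222, +0.5692)
n_1 = (-0.9931, -0.1175)
n_2 = (-0.7537, -0.6573)
n_3 = (+0.6342, -0.7732)
n_4 = (+0.8480, +0.5300)
n_5 = (+0.0909, +0.9959)
  (0,1): δ = 138.56°  ·
  (0,2): δ = 104.21°  ·
  (0,3): δ = 15.94°  ✓
  (0,4): δ = 66.70°  ·
  (0,5): δ = 119.48°  ·
  (1,2): δ = 145.66°  ·
  (1,3): δ = 57.39°  ✓
  (1,4): δ = 25.26°  ✓
  (1,5): δ = 78.03°  ·
  (2,3): δ = 91.73°  ·
  (2,4): δ = 9.09°  ✓
  (2,5): δ = 43.69°  ✓
  (3,4): δ = 97.36°  ·
  (3,5): δ = 44.58°  ✓
  (4,5): δ = 127.22°  ·
antipodal pairs: 6

count = 6; pairs: (0,3), (1,3), (1,4), (2,4), (2,5), (3,5)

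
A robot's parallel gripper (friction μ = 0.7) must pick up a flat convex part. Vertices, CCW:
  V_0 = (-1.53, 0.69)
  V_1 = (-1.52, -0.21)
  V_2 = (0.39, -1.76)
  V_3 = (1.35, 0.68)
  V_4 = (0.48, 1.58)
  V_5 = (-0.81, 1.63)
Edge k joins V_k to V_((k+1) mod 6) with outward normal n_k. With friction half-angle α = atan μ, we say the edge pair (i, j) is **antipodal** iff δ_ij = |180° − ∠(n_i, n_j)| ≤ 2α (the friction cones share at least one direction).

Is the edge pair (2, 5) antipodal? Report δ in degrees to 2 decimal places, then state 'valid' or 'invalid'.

δ = 15.97°, valid

α = atan 0.7 = 34.99°;  2α = 69.98°
edge 2: e_2 = (+0.96, +2.44);  n_2 = (+0.9306, -0.3661)
edge 5: e_5 = (-0.72, -0.94);  n_5 = (-0.7939, +0.6081)
∠(n_2, n_5) = 164.03°
δ = |180° − 164.03°| = 15.97°
15.97° ≤ 2α = 69.98°  →  valid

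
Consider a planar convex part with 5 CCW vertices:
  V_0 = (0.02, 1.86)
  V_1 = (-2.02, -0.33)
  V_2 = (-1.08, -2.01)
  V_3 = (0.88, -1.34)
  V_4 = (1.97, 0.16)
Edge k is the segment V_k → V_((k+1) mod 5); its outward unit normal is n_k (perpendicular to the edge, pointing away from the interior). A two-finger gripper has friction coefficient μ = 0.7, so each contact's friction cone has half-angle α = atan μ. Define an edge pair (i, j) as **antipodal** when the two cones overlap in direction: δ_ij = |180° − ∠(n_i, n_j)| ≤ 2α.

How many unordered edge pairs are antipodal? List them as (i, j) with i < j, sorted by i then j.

α = atan 0.7 = 34.99°;  2α = 69.98°
n_0 = (-0.7317, +0.6816)
n_1 = (-0.8727, -0.4883)
n_2 = (+0.3235, -0.9462)
n_3 = (+0.8090, -0.5879)
n_4 = (+0.6571, +0.7538)
  (0,1): δ = 107.80°  ·
  (0,2): δ = 28.16°  ✓
  (0,3): δ = 6.96°  ✓
  (0,4): δ = 91.89°  ·
  (1,2): δ = 100.36°  ·
  (1,3): δ = 65.23°  ✓
  (1,4): δ = 19.69°  ✓
  (2,3): δ = 144.88°  ·
  (2,4): δ = 59.95°  ✓
  (3,4): δ = 95.08°  ·
antipodal pairs: 5

count = 5; pairs: (0,2), (0,3), (1,3), (1,4), (2,4)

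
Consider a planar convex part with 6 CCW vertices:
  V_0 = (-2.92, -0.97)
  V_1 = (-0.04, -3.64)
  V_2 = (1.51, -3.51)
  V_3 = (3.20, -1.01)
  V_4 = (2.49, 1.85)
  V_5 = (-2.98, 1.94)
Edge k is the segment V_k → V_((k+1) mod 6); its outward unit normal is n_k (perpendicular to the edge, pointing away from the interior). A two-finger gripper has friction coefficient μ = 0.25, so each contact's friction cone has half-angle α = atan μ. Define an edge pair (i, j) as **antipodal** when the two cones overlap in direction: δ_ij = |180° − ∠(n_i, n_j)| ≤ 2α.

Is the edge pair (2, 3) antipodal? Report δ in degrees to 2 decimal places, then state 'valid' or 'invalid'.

α = atan 0.25 = 14.04°;  2α = 28.07°
edge 2: e_2 = (+1.69, +2.50);  n_2 = (+0.8285, -0.5600)
edge 3: e_3 = (-0.71, +2.86);  n_3 = (+0.9705, +0.2409)
∠(n_2, n_3) = 48.00°
δ = |180° − 48.00°| = 132.00°
132.00° > 2α = 28.07°  →  invalid

δ = 132.00°, invalid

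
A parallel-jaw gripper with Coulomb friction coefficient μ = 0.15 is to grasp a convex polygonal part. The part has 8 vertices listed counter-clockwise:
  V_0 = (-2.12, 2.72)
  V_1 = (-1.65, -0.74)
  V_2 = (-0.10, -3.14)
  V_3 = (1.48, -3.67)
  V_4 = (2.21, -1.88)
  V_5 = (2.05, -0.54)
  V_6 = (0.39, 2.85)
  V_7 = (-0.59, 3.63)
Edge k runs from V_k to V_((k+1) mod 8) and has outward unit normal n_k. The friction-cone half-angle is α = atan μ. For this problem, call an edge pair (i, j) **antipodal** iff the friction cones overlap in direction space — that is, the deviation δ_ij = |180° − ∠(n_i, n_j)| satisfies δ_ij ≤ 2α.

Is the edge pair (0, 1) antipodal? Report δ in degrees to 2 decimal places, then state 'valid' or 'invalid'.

α = atan 0.15 = 8.53°;  2α = 17.06°
edge 0: e_0 = (+0.47, -3.46);  n_0 = (-0.9909, -0.1346)
edge 1: e_1 = (+1.55, -2.40);  n_1 = (-0.8400, -0.5425)
∠(n_0, n_1) = 25.12°
δ = |180° − 25.12°| = 154.88°
154.88° > 2α = 17.06°  →  invalid

δ = 154.88°, invalid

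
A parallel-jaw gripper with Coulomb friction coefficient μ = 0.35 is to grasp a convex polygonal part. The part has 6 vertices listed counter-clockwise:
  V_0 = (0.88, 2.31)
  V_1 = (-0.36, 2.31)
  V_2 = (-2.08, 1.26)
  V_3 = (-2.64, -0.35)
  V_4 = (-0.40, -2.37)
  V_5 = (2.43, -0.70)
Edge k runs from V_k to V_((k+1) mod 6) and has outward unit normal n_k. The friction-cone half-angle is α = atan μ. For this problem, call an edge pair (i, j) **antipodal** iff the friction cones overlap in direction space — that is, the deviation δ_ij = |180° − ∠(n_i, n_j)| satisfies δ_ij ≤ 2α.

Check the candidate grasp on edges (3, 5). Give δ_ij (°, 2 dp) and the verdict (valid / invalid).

δ = 20.71°, valid

α = atan 0.35 = 19.29°;  2α = 38.58°
edge 3: e_3 = (+2.24, -2.02);  n_3 = (-0.6697, -0.7426)
edge 5: e_5 = (-1.55, +3.01);  n_5 = (+0.8890, +0.4578)
∠(n_3, n_5) = 159.29°
δ = |180° − 159.29°| = 20.71°
20.71° ≤ 2α = 38.58°  →  valid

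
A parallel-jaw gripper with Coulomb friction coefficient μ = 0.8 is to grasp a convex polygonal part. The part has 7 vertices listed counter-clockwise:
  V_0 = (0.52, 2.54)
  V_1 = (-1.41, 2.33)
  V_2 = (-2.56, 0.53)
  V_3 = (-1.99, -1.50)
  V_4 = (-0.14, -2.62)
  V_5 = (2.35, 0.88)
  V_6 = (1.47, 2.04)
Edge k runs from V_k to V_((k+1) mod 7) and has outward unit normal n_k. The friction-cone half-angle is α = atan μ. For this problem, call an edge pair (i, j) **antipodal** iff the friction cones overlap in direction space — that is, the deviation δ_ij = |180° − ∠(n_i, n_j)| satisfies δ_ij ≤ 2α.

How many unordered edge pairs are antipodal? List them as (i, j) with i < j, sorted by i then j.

count = 9; pairs: (0,3), (0,4), (1,4), (1,5), (2,4), (2,5), (2,6), (3,5), (3,6)

α = atan 0.8 = 38.66°;  2α = 77.32°
n_0 = (-0.1082, +0.9941)
n_1 = (-0.8427, +0.5384)
n_2 = (-0.9628, -0.2703)
n_3 = (-0.5179, -0.8554)
n_4 = (+0.8148, -0.5797)
n_5 = (+0.7967, +0.6044)
n_6 = (+0.4657, +0.8849)
  (0,1): δ = 128.78°  ·
  (0,2): δ = 80.53°  ·
  (0,3): δ = 37.40°  ✓
  (0,4): δ = 48.36°  ✓
  (0,5): δ = 120.97°  ·
  (0,6): δ = 146.03°  ·
  (1,2): δ = 131.74°  ·
  (1,3): δ = 88.62°  ·
  (1,4): δ = 2.86°  ✓
  (1,5): δ = 69.76°  ✓
  (1,6): δ = 94.82°  ·
  (2,3): δ = 136.88°  ·
  (2,4): δ = 51.11°  ✓
  (2,5): δ = 21.50°  ✓
  (2,6): δ = 46.56°  ✓
  (3,4): δ = 94.24°  ·
  (3,5): δ = 21.62°  ✓
  (3,6): δ = 3.43°  ✓
  (4,5): δ = 107.39°  ·
  (4,6): δ = 82.33°  ·
  (5,6): δ = 154.94°  ·
antipodal pairs: 9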